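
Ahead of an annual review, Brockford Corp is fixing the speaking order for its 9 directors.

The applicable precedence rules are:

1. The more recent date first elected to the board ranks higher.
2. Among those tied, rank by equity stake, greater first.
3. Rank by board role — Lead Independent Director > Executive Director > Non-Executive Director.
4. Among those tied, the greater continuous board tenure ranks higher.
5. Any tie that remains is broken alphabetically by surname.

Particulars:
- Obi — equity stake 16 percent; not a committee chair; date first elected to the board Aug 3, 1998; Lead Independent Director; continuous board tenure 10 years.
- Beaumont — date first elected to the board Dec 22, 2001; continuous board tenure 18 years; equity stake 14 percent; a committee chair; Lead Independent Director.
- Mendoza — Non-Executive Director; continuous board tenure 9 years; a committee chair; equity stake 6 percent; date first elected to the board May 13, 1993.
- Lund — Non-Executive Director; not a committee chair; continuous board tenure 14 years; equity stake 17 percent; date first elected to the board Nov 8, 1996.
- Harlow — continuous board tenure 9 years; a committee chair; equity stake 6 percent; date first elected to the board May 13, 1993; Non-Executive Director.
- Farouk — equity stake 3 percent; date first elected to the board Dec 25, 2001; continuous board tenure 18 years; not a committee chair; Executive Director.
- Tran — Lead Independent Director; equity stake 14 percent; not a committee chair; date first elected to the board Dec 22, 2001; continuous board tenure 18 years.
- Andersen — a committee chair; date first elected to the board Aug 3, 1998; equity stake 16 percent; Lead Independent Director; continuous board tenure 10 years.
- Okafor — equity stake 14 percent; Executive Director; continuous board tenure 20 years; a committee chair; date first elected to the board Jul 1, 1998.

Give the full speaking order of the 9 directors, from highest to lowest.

By date first elected to the board (later first): Farouk (Dec 25, 2001); then Beaumont and Tran (both Dec 22, 2001); then Andersen and Obi (both Aug 3, 1998); then Okafor (Jul 1, 1998); then Lund (Nov 8, 1996); then Harlow and Mendoza (both May 13, 1993).
Beaumont and Tran both have equity stake 14 percent, so the next rule applies.
Beaumont and Tran are each Lead Independent Director, so the next rule applies.
Beaumont and Tran both have continuous board tenure 18 years, so the next rule applies.
Among Beaumont and Tran, alphabetically by surname: Beaumont before Tran.
Andersen and Obi both have equity stake 16 percent, so the next rule applies.
Andersen and Obi are each Lead Independent Director, so the next rule applies.
Andersen and Obi both have continuous board tenure 10 years, so the next rule applies.
Among Andersen and Obi, alphabetically by surname: Andersen before Obi.
Harlow and Mendoza both have equity stake 6 percent, so the next rule applies.
Harlow and Mendoza are each Non-Executive Director, so the next rule applies.
Harlow and Mendoza both have continuous board tenure 9 years, so the next rule applies.
Among Harlow and Mendoza, alphabetically by surname: Harlow before Mendoza.
Full order: Farouk, Beaumont, Tran, Andersen, Obi, Okafor, Lund, Harlow, Mendoza.

Farouk, Beaumont, Tran, Andersen, Obi, Okafor, Lund, Harlow, Mendoza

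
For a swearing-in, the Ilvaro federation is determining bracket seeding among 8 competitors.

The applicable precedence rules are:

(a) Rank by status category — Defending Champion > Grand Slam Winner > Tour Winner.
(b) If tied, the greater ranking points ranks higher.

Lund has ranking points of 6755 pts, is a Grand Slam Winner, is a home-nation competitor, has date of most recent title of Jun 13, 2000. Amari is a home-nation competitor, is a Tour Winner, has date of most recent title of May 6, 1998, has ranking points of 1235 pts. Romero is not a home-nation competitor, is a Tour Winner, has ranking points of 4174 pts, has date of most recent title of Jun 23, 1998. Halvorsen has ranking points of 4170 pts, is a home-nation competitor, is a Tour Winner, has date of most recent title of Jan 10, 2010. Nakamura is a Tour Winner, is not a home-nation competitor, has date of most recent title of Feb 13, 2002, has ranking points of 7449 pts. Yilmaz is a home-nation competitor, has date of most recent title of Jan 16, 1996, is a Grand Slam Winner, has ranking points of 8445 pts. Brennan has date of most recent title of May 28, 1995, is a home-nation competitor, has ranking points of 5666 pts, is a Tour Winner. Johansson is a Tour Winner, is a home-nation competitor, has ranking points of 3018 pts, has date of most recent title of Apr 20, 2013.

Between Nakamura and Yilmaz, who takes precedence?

Yilmaz

By status category: Yilmaz and Lund (Grand Slam Winner); then Nakamura, Brennan, Romero, Halvorsen, Johansson and Amari (Tour Winner).
Among Yilmaz and Lund, by ranking points (higher first): Yilmaz (8445 pts) before Lund (6755 pts).
Among Nakamura, Brennan, Romero, Halvorsen, Johansson and Amari, by ranking points (higher first): Nakamura (7449 pts) before Brennan (5666 pts) before Romero (4174 pts) before Halvorsen (4170 pts) before Johansson (3018 pts) before Amari (1235 pts).
So Yilmaz takes precedence.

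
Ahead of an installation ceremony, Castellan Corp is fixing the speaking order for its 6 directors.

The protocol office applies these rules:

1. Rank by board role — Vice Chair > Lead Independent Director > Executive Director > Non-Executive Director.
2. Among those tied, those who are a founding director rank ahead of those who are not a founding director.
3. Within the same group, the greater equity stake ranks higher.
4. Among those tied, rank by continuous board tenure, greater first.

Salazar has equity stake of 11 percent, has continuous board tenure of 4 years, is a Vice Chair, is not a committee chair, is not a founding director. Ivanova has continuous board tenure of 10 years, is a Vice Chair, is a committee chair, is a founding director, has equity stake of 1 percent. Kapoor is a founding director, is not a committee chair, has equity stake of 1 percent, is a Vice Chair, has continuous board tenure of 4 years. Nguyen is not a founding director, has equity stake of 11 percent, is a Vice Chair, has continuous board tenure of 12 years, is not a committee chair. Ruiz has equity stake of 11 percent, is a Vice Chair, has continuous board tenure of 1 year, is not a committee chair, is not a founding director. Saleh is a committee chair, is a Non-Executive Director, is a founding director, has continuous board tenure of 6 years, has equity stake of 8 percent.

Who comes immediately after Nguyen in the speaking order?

Salazar

By board role: Ivanova, Kapoor, Nguyen, Salazar and Ruiz (Vice Chair); then Saleh (Non-Executive Director).
Among Ivanova, Kapoor, Nguyen, Salazar and Ruiz, a founding director before not a founding director: Ivanova and Kapoor (a founding director) before Nguyen, Salazar and Ruiz (not a founding director).
Ivanova and Kapoor both have equity stake 1 percent, so the next rule applies.
Among Ivanova and Kapoor, by continuous board tenure (higher first): Ivanova (10 years) before Kapoor (4 years).
Nguyen, Salazar and Ruiz all have equity stake 11 percent, so the next rule applies.
Among Nguyen, Salazar and Ruiz, by continuous board tenure (higher first): Nguyen (12 years) before Salazar (4 years) before Ruiz (1 year).
Order: Ivanova, Kapoor, Nguyen, Salazar, Ruiz, Saleh.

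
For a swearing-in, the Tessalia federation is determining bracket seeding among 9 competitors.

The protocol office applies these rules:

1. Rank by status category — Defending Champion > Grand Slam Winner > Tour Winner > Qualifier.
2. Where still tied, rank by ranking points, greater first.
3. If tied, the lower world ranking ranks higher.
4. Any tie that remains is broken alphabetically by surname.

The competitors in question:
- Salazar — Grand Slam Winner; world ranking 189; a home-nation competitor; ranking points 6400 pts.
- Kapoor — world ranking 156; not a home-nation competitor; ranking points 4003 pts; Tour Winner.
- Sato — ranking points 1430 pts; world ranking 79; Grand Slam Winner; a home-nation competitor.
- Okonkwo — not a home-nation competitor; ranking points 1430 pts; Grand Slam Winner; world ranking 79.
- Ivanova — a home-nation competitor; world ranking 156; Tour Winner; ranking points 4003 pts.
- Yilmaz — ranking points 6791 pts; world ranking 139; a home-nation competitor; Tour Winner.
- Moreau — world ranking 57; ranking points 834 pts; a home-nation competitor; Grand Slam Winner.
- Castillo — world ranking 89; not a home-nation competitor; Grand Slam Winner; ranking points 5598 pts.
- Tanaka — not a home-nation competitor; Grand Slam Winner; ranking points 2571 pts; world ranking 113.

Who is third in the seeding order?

Tanaka

By status category: Salazar, Castillo, Tanaka, Okonkwo, Sato and Moreau (Grand Slam Winner); then Yilmaz, Ivanova and Kapoor (Tour Winner).
Among Salazar, Castillo, Tanaka, Okonkwo, Sato and Moreau, by ranking points (higher first): Salazar (6400 pts) before Castillo (5598 pts) before Tanaka (2571 pts) before Okonkwo and Sato (1430 pts) before Moreau (834 pts).
Okonkwo and Sato both have world ranking 79, so the next rule applies.
Among Okonkwo and Sato, alphabetically by surname: Okonkwo before Sato.
Among Yilmaz, Ivanova and Kapoor, by ranking points (higher first): Yilmaz (6791 pts) before Ivanova and Kapoor (4003 pts).
Ivanova and Kapoor both have world ranking 156, so the next rule applies.
Among Ivanova and Kapoor, alphabetically by surname: Ivanova before Kapoor.
Order: Salazar, Castillo, Tanaka, Okonkwo, Sato, Moreau, Yilmaz, Ivanova, Kapoor.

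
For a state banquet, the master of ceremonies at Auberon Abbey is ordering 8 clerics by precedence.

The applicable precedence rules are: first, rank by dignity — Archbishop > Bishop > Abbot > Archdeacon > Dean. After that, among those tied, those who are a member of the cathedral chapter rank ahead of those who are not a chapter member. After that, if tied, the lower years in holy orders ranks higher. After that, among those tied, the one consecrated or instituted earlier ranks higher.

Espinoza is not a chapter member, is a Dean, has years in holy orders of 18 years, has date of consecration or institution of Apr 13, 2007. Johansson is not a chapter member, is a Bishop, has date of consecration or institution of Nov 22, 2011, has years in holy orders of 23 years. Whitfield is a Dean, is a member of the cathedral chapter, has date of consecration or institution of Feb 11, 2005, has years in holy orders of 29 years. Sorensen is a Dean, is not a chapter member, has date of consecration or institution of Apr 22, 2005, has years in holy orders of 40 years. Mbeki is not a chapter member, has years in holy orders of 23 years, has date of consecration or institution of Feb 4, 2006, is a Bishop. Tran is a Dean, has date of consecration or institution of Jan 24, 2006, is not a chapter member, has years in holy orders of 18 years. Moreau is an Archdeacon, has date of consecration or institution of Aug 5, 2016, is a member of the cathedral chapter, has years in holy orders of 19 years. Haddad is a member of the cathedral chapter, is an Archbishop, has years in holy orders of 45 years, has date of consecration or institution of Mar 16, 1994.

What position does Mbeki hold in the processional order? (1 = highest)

2

By dignity: Haddad (Archbishop); then Mbeki and Johansson (Bishop); then Moreau (Archdeacon); then Whitfield, Tran, Espinoza and Sorensen (Dean).
Mbeki and Johansson are each not a chapter member, so the next rule applies.
Mbeki and Johansson both have years in holy orders 23 years, so the next rule applies.
Among Mbeki and Johansson, by date of consecration or institution (earlier first): Mbeki (Feb 4, 2006) before Johansson (Nov 22, 2011).
Among Whitfield, Tran, Espinoza and Sorensen, a member of the cathedral chapter before not a chapter member: Whitfield (a member of the cathedral chapter) before Tran, Espinoza and Sorensen (not a chapter member).
Among Tran, Espinoza and Sorensen, by years in holy orders (lower first): Tran and Espinoza (18 years) before Sorensen (40 years).
Among Tran and Espinoza, by date of consecration or institution (earlier first): Tran (Jan 24, 2006) before Espinoza (Apr 13, 2007).
Order: Haddad, Mbeki, Johansson, Moreau, Whitfield, Tran, Espinoza, Sorensen. So position 2.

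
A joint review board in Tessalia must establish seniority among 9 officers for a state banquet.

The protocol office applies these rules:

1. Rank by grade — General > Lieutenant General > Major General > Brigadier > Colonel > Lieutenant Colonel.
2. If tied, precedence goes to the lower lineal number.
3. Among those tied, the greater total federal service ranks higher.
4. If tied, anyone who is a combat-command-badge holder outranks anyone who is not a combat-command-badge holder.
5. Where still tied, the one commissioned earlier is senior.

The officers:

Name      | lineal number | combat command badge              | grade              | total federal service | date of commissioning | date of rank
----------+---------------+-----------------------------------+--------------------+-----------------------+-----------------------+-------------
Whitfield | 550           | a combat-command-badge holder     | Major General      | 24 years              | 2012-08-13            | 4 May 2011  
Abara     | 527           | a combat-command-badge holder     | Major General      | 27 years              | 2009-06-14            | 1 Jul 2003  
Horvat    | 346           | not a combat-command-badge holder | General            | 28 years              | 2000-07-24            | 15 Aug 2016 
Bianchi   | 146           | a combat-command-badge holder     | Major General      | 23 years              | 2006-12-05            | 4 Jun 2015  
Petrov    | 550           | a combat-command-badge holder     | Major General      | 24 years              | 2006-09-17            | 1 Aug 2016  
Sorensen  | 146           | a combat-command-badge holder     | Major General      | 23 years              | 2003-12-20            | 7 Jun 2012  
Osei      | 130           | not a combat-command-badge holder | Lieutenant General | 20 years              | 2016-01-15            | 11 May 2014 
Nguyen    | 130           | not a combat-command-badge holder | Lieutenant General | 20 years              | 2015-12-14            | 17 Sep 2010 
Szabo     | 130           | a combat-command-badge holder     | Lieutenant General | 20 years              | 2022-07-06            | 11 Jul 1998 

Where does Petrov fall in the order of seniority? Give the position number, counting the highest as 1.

By grade: Horvat (General); then Szabo, Nguyen and Osei (Lieutenant General); then Sorensen, Bianchi, Abara, Petrov and Whitfield (Major General).
Szabo, Nguyen and Osei all have lineal number 130, so the next rule applies.
Szabo, Nguyen and Osei all have total federal service 20 years, so the next rule applies.
Among Szabo, Nguyen and Osei, a combat-command-badge holder before not a combat-command-badge holder: Szabo (a combat-command-badge holder) before Nguyen and Osei (not a combat-command-badge holder).
Among Nguyen and Osei, by date of commissioning (earlier first): Nguyen (2015-12-14) before Osei (2016-01-15).
Among Sorensen, Bianchi, Abara, Petrov and Whitfield, by lineal number (lower first): Sorensen and Bianchi (146) before Abara (527) before Petrov and Whitfield (550).
Sorensen and Bianchi both have total federal service 23 years, so the next rule applies.
Sorensen and Bianchi are each a combat-command-badge holder, so the next rule applies.
Among Sorensen and Bianchi, by date of commissioning (earlier first): Sorensen (2003-12-20) before Bianchi (2006-12-05).
Petrov and Whitfield both have total federal service 24 years, so the next rule applies.
Petrov and Whitfield are each a combat-command-badge holder, so the next rule applies.
Among Petrov and Whitfield, by date of commissioning (earlier first): Petrov (2006-09-17) before Whitfield (2012-08-13).
Order: Horvat, Szabo, Nguyen, Osei, Sorensen, Bianchi, Abara, Petrov, Whitfield. So position 8.

8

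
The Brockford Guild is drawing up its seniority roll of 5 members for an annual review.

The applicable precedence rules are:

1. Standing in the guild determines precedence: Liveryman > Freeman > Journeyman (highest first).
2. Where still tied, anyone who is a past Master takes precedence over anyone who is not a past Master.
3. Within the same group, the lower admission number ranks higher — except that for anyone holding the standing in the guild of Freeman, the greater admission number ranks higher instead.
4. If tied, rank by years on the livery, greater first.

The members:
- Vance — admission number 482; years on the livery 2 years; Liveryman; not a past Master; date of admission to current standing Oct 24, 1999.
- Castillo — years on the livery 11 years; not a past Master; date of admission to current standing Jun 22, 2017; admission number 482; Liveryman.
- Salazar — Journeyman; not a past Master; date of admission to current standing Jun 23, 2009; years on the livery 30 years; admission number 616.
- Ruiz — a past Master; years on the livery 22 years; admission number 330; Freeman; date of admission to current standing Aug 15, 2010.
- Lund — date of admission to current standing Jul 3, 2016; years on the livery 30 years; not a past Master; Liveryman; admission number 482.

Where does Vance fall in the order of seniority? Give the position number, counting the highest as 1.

By standing in the guild: Lund, Castillo and Vance (Liveryman); then Ruiz (Freeman); then Salazar (Journeyman).
Lund, Castillo and Vance are each not a past Master, so the next rule applies.
Lund, Castillo and Vance all have admission number 482, so the next rule applies.
Among Lund, Castillo and Vance, by years on the livery (higher first): Lund (30 years) before Castillo (11 years) before Vance (2 years).
Order: Lund, Castillo, Vance, Ruiz, Salazar. So position 3.

3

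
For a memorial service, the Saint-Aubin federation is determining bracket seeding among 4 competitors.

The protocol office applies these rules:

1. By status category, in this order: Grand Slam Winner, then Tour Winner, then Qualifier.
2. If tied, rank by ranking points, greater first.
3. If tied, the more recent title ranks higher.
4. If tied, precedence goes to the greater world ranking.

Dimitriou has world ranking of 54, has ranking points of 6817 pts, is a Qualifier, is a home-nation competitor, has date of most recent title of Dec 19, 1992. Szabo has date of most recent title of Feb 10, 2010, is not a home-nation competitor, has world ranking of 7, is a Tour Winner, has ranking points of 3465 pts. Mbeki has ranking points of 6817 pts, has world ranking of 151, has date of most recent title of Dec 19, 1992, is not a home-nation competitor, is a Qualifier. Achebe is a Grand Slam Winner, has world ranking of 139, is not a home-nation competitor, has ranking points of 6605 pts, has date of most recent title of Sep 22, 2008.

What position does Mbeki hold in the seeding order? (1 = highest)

By status category: Achebe (Grand Slam Winner); then Szabo (Tour Winner); then Mbeki and Dimitriou (Qualifier).
Mbeki and Dimitriou both have ranking points 6817 pts, so the next rule applies.
Mbeki and Dimitriou both have date of most recent title Dec 19, 1992, so the next rule applies.
Among Mbeki and Dimitriou, by world ranking (higher first): Mbeki (151) before Dimitriou (54).
Order: Achebe, Szabo, Mbeki, Dimitriou. So position 3.

3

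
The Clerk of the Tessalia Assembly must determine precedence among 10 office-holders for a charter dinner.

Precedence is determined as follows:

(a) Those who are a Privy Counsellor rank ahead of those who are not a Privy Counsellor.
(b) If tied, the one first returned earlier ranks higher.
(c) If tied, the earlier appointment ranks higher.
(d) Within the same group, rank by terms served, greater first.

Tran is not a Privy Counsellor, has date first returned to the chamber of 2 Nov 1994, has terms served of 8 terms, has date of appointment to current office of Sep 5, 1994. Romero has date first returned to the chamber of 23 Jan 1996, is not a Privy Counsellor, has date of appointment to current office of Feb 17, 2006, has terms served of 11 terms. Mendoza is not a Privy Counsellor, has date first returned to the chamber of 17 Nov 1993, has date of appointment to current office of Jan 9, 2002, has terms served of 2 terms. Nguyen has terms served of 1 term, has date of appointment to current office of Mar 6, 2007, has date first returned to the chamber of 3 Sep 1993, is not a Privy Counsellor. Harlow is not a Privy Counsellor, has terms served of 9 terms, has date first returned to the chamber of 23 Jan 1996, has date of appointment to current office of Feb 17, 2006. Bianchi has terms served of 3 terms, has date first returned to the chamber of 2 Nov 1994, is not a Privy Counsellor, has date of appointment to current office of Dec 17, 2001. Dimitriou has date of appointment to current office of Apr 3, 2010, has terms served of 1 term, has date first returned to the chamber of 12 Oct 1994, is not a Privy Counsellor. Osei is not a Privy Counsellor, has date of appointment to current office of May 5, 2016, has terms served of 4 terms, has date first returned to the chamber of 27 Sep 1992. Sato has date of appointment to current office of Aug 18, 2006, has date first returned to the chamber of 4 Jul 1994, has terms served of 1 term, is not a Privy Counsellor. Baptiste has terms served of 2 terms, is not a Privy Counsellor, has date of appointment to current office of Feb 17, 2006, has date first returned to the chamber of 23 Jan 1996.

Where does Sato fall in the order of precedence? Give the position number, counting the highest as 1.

By the first rule: Osei, Nguyen, Mendoza, Sato, Dimitriou, Tran, Bianchi, Romero, Harlow and Baptiste (each not a Privy Counsellor).
Among Osei, Nguyen, Mendoza, Sato, Dimitriou, Tran, Bianchi, Romero, Harlow and Baptiste, by date first returned to the chamber (earlier first): Osei (27 Sep 1992) before Nguyen (3 Sep 1993) before Mendoza (17 Nov 1993) before Sato (4 Jul 1994) before Dimitriou (12 Oct 1994) before Tran and Bianchi (2 Nov 1994) before Romero, Harlow and Baptiste (23 Jan 1996).
Among Tran and Bianchi, by date of appointment to current office (earlier first): Tran (Sep 5, 1994) before Bianchi (Dec 17, 2001).
Romero, Harlow and Baptiste all have date of appointment to current office Feb 17, 2006, so the next rule applies.
Among Romero, Harlow and Baptiste, by terms served (higher first): Romero (11 terms) before Harlow (9 terms) before Baptiste (2 terms).
Order: Osei, Nguyen, Mendoza, Sato, Dimitriou, Tran, Bianchi, Romero, Harlow, Baptiste. So position 4.

4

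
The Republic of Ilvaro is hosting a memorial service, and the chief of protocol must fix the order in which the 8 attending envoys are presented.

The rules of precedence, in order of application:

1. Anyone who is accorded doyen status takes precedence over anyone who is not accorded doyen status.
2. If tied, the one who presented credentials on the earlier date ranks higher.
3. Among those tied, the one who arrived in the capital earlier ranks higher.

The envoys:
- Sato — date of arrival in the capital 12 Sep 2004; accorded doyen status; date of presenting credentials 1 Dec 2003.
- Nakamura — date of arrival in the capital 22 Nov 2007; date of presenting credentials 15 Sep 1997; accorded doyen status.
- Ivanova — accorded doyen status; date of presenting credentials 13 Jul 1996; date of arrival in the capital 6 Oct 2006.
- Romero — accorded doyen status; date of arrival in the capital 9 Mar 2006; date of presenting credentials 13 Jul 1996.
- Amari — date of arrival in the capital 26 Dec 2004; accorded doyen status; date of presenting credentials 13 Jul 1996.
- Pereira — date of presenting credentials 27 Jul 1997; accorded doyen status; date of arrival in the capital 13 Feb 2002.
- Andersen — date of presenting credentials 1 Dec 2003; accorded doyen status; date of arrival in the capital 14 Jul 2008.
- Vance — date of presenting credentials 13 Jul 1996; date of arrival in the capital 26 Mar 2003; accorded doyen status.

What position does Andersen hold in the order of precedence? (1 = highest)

By the first rule: Vance, Amari, Romero, Ivanova, Pereira, Nakamura, Sato and Andersen (each accorded doyen status).
Among Vance, Amari, Romero, Ivanova, Pereira, Nakamura, Sato and Andersen, by date of presenting credentials (earlier first): Vance, Amari, Romero and Ivanova (13 Jul 1996) before Pereira (27 Jul 1997) before Nakamura (15 Sep 1997) before Sato and Andersen (1 Dec 2003).
Among Vance, Amari, Romero and Ivanova, by date of arrival in the capital (earlier first): Vance (26 Mar 2003) before Amari (26 Dec 2004) before Romero (9 Mar 2006) before Ivanova (6 Oct 2006).
Among Sato and Andersen, by date of arrival in the capital (earlier first): Sato (12 Sep 2004) before Andersen (14 Jul 2008).
Order: Vance, Amari, Romero, Ivanova, Pereira, Nakamura, Sato, Andersen. So position 8.

8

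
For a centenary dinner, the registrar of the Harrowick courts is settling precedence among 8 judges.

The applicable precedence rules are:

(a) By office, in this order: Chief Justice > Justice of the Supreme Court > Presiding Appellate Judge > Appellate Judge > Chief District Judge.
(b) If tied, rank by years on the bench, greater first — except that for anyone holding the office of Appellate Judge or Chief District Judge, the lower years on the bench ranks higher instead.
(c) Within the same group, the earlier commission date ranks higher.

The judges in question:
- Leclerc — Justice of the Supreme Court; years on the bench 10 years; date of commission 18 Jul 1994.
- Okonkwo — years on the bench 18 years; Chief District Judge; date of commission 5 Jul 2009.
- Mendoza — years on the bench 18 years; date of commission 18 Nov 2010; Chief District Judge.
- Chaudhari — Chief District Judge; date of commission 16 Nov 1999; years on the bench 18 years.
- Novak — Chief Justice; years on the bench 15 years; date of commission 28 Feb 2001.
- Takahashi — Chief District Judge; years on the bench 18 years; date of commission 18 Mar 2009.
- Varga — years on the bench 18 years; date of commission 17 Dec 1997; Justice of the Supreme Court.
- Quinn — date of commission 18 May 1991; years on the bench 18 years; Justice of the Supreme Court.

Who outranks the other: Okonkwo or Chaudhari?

By office: Novak (Chief Justice); then Quinn, Varga and Leclerc (Justice of the Supreme Court); then Chaudhari, Takahashi, Okonkwo and Mendoza (Chief District Judge).
Among Quinn, Varga and Leclerc, by years on the bench (higher first): Quinn and Varga (18 years) before Leclerc (10 years).
Among Quinn and Varga, by date of commission (earlier first): Quinn (18 May 1991) before Varga (17 Dec 1997).
Chaudhari, Takahashi, Okonkwo and Mendoza all have years on the bench 18 years, so the next rule applies.
Among Chaudhari, Takahashi, Okonkwo and Mendoza, by date of commission (earlier first): Chaudhari (16 Nov 1999) before Takahashi (18 Mar 2009) before Okonkwo (5 Jul 2009) before Mendoza (18 Nov 2010).
So Chaudhari takes precedence.

Chaudhari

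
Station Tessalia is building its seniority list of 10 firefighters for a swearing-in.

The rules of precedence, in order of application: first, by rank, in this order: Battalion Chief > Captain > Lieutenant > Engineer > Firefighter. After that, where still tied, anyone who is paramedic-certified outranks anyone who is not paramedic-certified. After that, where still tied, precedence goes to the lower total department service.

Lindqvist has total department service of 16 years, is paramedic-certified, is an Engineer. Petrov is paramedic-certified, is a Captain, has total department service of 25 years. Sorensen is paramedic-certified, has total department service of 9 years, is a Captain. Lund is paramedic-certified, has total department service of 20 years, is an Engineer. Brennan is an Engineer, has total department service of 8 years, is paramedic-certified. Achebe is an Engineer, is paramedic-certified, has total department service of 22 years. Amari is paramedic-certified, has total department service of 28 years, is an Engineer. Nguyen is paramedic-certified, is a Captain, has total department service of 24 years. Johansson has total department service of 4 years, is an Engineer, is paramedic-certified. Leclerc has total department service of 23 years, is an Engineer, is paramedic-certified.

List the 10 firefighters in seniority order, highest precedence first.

Sorensen, Nguyen, Petrov, Johansson, Brennan, Lindqvist, Lund, Achebe, Leclerc, Amari

By rank: Sorensen, Nguyen and Petrov (Captain); then Johansson, Brennan, Lindqvist, Lund, Achebe, Leclerc and Amari (Engineer).
Sorensen, Nguyen and Petrov are each paramedic-certified, so the next rule applies.
Among Sorensen, Nguyen and Petrov, by total department service (lower first): Sorensen (9 years) before Nguyen (24 years) before Petrov (25 years).
Johansson, Brennan, Lindqvist, Lund, Achebe, Leclerc and Amari are each paramedic-certified, so the next rule applies.
Among Johansson, Brennan, Lindqvist, Lund, Achebe, Leclerc and Amari, by total department service (lower first): Johansson (4 years) before Brennan (8 years) before Lindqvist (16 years) before Lund (20 years) before Achebe (22 years) before Leclerc (23 years) before Amari (28 years).
Full order: Sorensen, Nguyen, Petrov, Johansson, Brennan, Lindqvist, Lund, Achebe, Leclerc, Amari.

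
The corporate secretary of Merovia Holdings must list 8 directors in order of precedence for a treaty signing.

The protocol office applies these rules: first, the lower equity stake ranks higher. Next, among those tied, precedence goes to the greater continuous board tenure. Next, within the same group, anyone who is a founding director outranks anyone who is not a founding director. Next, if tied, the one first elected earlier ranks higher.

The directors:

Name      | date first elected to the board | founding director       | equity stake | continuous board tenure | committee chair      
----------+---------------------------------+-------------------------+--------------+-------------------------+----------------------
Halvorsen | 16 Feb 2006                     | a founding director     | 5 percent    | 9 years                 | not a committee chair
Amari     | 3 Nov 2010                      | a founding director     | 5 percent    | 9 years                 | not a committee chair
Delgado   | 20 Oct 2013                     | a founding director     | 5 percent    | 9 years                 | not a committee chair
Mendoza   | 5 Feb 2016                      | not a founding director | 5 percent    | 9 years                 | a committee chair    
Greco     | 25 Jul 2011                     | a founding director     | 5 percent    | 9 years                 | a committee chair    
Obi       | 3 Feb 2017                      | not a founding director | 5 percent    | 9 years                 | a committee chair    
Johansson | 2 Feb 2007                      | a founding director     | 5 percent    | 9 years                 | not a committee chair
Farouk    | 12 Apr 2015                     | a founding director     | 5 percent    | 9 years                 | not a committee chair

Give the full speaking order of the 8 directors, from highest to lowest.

By equity stake (lower first): Halvorsen, Johansson, Amari, Greco, Delgado, Farouk, Mendoza and Obi (each 5 percent).
Halvorsen, Johansson, Amari, Greco, Delgado, Farouk, Mendoza and Obi all have continuous board tenure 9 years, so the next rule applies.
Among Halvorsen, Johansson, Amari, Greco, Delgado, Farouk, Mendoza and Obi, a founding director before not a founding director: Halvorsen, Johansson, Amari, Greco, Delgado and Farouk (a founding director) before Mendoza and Obi (not a founding director).
Among Halvorsen, Johansson, Amari, Greco, Delgado and Farouk, by date first elected to the board (earlier first): Halvorsen (16 Feb 2006) before Johansson (2 Feb 2007) before Amari (3 Nov 2010) before Greco (25 Jul 2011) before Delgado (20 Oct 2013) before Farouk (12 Apr 2015).
Among Mendoza and Obi, by date first elected to the board (earlier first): Mendoza (5 Feb 2016) before Obi (3 Feb 2017).
Full order: Halvorsen, Johansson, Amari, Greco, Delgado, Farouk, Mendoza, Obi.

Halvorsen, Johansson, Amari, Greco, Delgado, Farouk, Mendoza, Obi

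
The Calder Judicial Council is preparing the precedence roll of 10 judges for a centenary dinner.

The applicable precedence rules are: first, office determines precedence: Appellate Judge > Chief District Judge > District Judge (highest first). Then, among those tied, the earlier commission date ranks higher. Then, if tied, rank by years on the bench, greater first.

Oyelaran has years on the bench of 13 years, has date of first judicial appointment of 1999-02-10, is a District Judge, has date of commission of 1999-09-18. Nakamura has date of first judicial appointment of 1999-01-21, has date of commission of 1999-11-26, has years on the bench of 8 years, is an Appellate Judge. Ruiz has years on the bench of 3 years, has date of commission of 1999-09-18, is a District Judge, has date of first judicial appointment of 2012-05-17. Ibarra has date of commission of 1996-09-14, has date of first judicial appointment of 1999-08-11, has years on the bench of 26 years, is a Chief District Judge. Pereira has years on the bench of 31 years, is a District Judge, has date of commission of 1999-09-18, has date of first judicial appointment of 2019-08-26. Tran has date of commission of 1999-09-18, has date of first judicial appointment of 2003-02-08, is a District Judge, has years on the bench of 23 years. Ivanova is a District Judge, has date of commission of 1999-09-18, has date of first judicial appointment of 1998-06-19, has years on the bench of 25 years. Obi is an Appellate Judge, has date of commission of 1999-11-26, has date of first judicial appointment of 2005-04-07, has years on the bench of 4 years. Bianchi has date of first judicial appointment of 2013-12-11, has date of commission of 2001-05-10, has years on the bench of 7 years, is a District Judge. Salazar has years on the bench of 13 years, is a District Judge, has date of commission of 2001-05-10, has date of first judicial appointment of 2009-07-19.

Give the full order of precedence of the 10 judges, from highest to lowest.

Nakamura, Obi, Ibarra, Pereira, Ivanova, Tran, Oyelaran, Ruiz, Salazar, Bianchi

By office: Nakamura and Obi (Appellate Judge); then Ibarra (Chief District Judge); then Pereira, Ivanova, Tran, Oyelaran, Ruiz, Salazar and Bianchi (District Judge).
Nakamura and Obi both have date of commission 1999-11-26, so the next rule applies.
Among Nakamura and Obi, by years on the bench (higher first): Nakamura (8 years) before Obi (4 years).
Among Pereira, Ivanova, Tran, Oyelaran, Ruiz, Salazar and Bianchi, by date of commission (earlier first): Pereira, Ivanova, Tran, Oyelaran and Ruiz (1999-09-18) before Salazar and Bianchi (2001-05-10).
Among Pereira, Ivanova, Tran, Oyelaran and Ruiz, by years on the bench (higher first): Pereira (31 years) before Ivanova (25 years) before Tran (23 years) before Oyelaran (13 years) before Ruiz (3 years).
Among Salazar and Bianchi, by years on the bench (higher first): Salazar (13 years) before Bianchi (7 years).
Full order: Nakamura, Obi, Ibarra, Pereira, Ivanova, Tran, Oyelaran, Ruiz, Salazar, Bianchi.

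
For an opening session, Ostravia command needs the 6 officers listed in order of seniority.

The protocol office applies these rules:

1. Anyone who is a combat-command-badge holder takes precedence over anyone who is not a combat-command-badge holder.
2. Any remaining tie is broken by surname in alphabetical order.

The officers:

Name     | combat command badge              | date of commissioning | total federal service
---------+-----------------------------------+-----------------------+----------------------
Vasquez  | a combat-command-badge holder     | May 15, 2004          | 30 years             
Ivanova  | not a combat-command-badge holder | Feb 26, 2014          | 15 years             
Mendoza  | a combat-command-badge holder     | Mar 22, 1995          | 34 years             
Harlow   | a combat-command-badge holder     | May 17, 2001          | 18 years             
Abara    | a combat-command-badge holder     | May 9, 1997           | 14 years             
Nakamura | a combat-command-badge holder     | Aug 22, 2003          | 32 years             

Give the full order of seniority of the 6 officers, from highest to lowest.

Abara, Harlow, Mendoza, Nakamura, Vasquez, Ivanova

By the first rule: Abara, Harlow, Mendoza, Nakamura and Vasquez (each a combat-command-badge holder); then Ivanova (not a combat-command-badge holder).
Among Abara, Harlow, Mendoza, Nakamura and Vasquez, alphabetically by surname: Abara before Harlow before Mendoza before Nakamura before Vasquez.
Full order: Abara, Harlow, Mendoza, Nakamura, Vasquez, Ivanova.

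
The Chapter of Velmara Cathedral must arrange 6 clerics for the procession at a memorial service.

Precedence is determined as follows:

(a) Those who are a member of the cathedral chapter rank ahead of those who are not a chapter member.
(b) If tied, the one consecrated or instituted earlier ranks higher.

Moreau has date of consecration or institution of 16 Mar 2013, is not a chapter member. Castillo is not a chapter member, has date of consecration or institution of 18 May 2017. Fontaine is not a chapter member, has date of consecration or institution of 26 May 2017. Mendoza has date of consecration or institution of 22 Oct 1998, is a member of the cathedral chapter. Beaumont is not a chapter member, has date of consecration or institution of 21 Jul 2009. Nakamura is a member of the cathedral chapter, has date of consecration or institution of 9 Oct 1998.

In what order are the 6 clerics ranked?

Nakamura, Mendoza, Beaumont, Moreau, Castillo, Fontaine

By the first rule: Nakamura and Mendoza (both a member of the cathedral chapter); then Beaumont, Moreau, Castillo and Fontaine (each not a chapter member).
Among Nakamura and Mendoza, by date of consecration or institution (earlier first): Nakamura (9 Oct 1998) before Mendoza (22 Oct 1998).
Among Beaumont, Moreau, Castillo and Fontaine, by date of consecration or institution (earlier first): Beaumont (21 Jul 2009) before Moreau (16 Mar 2013) before Castillo (18 May 2017) before Fontaine (26 May 2017).
Full order: Nakamura, Mendoza, Beaumont, Moreau, Castillo, Fontaine.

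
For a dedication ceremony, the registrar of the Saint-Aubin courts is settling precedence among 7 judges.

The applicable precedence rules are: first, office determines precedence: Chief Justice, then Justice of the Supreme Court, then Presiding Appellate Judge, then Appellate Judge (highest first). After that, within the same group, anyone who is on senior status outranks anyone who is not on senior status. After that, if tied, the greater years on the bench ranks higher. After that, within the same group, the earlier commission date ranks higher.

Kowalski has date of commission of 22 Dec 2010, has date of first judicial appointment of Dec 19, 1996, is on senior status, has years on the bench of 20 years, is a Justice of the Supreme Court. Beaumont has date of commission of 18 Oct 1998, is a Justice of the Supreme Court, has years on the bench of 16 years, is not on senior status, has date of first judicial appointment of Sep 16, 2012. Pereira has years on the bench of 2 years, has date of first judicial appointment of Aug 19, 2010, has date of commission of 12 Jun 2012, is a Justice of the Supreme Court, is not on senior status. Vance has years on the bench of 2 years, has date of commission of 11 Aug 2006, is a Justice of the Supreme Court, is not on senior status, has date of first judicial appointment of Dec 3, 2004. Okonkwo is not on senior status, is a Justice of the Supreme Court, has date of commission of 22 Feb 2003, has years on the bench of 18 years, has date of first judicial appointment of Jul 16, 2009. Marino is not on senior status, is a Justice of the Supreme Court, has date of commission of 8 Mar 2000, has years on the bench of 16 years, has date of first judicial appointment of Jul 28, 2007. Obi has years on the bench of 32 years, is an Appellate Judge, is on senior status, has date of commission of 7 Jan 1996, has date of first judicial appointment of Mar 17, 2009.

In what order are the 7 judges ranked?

Kowalski, Okonkwo, Beaumont, Marino, Vance, Pereira, Obi

By office: Kowalski, Okonkwo, Beaumont, Marino, Vance and Pereira (Justice of the Supreme Court); then Obi (Appellate Judge).
Among Kowalski, Okonkwo, Beaumont, Marino, Vance and Pereira, on senior status before not on senior status: Kowalski (on senior status) before Okonkwo, Beaumont, Marino, Vance and Pereira (not on senior status).
Among Okonkwo, Beaumont, Marino, Vance and Pereira, by years on the bench (higher first): Okonkwo (18 years) before Beaumont and Marino (16 years) before Vance and Pereira (2 years).
Among Beaumont and Marino, by date of commission (earlier first): Beaumont (18 Oct 1998) before Marino (8 Mar 2000).
Among Vance and Pereira, by date of commission (earlier first): Vance (11 Aug 2006) before Pereira (12 Jun 2012).
Full order: Kowalski, Okonkwo, Beaumont, Marino, Vance, Pereira, Obi.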